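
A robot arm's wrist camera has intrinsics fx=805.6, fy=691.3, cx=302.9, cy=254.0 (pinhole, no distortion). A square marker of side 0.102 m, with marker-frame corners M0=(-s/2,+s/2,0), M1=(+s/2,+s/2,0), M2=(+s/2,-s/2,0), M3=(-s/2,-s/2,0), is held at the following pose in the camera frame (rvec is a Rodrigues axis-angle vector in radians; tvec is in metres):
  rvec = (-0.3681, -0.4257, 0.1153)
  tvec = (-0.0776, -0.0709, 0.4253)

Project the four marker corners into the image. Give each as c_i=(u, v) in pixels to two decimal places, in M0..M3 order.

c0=(41.65, 194.96) c1=(240.28, 231.04) c2=(251.22, 91.88) c3=(71.34, 46.25)

Intrinsics K: fx=805.6, fy=691.3, cx=302.9, cy=254.0
Marker side s = 0.102 m; corners in marker frame (Z=0):
  M0 = (-0.0510, +0.0510, 0)
  M1 = (+0.0510, +0.0510, 0)
  M2 = (+0.0510, -0.0510, 0)
  M3 = (-0.0510, -0.0510, 0)
rvec = (-0.3681, -0.4257, 0.1153), |rvec| = θ = 0.57447 rad = 32.915°
Rodrigues: sinθ=0.54339, 1−cosθ=0.16052; R = I + sinθ·[k]× + (1−cosθ)·[k]×²:
    [+0.90539 -0.03284 -0.42331]
    [+0.18528 +0.92763 +0.32431]
    [+0.38203 -0.37206 +0.84595]
t = (-0.0776, -0.0709, 0.4253) m
M0: Pc = R·M0+t = (-0.12545, -0.03304, +0.38684); u = 805.6·(-0.12545)/0.38684 + 302.9 = 41.6501, v = 691.3·(-0.03304)/0.38684 + 254.0 = 194.9558
M1: Pc = R·M1+t = (-0.03310, -0.01414, +0.42581); u = 805.6·(-0.03310)/0.42581 + 302.9 = 240.2767, v = 691.3·(-0.01414)/0.42581 + 254.0 = 231.0410
M2: Pc = R·M2+t = (-0.02975, -0.10876, +0.46376); u = 805.6·(-0.02975)/0.46376 + 302.9 = 251.2206, v = 691.3·(-0.10876)/0.46376 + 254.0 = 91.8777
M3: Pc = R·M3+t = (-0.12210, -0.12766, +0.42479); u = 805.6·(-0.12210)/0.42479 + 302.9 = 71.3428, v = 691.3·(-0.12766)/0.42479 + 254.0 = 46.2506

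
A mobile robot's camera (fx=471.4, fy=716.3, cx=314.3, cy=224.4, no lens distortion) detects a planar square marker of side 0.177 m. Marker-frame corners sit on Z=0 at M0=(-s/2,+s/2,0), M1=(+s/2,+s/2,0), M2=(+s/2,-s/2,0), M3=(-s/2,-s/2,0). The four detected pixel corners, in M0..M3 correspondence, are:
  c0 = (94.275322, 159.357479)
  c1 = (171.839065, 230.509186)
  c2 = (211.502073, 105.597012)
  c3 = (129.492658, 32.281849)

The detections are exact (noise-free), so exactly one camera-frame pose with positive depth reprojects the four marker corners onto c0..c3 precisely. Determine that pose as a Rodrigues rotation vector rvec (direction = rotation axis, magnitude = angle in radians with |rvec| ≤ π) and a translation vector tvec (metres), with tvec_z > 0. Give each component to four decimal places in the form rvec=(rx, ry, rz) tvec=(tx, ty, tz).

Intrinsics K: fx=471.4, fy=716.3, cx=314.3, cy=224.4
Marker side s = 0.177 m; corners in marker frame (Z=0):
  M0 = (-0.0885, +0.0885, 0)
  M1 = (+0.0885, +0.0885, 0)
  M2 = (+0.0885, -0.0885, 0)
  M3 = (-0.0885, -0.0885, 0)
Detected image corners:
  c0 = (94.275322, 159.357479) px
  c1 = (171.839065, 230.509186) px
  c2 = (211.502073, 105.597012) px
  c3 = (129.492658, 32.281849) px
Planar DLT: solve 8×8 A·h = b for H (H[2,2]=1):
  H  [+440.47348 -168.35822 +151.07467]
  H  [+399.26731 +749.32705 +133.30916]
  H  [-0.06577 +0.28394 +1.00000]
B = K⁻¹H; ‖b₁‖=1.138149, ‖b₂‖=1.138149; λ = 2/(‖b₁‖+‖b₂‖) = 0.878619, sign → tz>0 ⇒ λ=+0.878619
r₁ = λ·B[:,0] = (+0.85951,+0.50785,-0.05779); r₂ = λ·B[:,1] = (-0.48013,+0.84098,+0.24947)
r₃ = r₁×r₂ = (+0.17529,-0.18668,+0.96666); SVD([r₁ r₂ r₃]) → R = UVᵀ:
  R  [+0.85951 -0.48013 +0.17529]
  R  [+0.50785 +0.84098 -0.18668]
  R  [-0.05779 +0.24947 +0.96666]
t = (-0.30423, -0.11173, +0.87862) m
tr R = 2.667139; θ = arccos((tr R − 1)/2) = 0.585258 rad = 33.533°
axis k = ((R−Rᵀ)₃₂, (R−Rᵀ)₁₃, (R−Rᵀ)₂₁) / (2 sinθ) = (+0.394766, +0.210965, +0.894233)
rvec = θ·k = (+0.231040, +0.123469, +0.523357)

rvec=(0.2310, 0.1235, 0.5234) tvec=(-0.3042, -0.1117, 0.8786)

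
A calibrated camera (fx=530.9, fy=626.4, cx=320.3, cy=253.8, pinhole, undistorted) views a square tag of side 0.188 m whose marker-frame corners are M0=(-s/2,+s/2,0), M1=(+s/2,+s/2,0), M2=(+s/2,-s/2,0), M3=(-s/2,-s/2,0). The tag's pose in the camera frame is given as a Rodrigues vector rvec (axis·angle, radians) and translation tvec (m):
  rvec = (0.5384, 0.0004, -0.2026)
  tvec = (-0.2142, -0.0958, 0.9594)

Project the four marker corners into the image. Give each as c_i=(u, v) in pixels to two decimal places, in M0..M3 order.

c0=(169.10, 254.46) c1=(265.18, 231.97) c2=(238.25, 120.66) c3=(132.43, 146.73)

Intrinsics K: fx=530.9, fy=626.4, cx=320.3, cy=253.8
Marker side s = 0.188 m; corners in marker frame (Z=0):
  M0 = (-0.0940, +0.0940, 0)
  M1 = (+0.0940, +0.0940, 0)
  M2 = (+0.0940, -0.0940, 0)
  M3 = (-0.0940, -0.0940, 0)
rvec = (0.5384, 0.0004, -0.2026), |rvec| = θ = 0.57526 rad = 32.960°
Rodrigues: sinθ=0.54405, 1−cosθ=0.16095; R = I + sinθ·[k]× + (1−cosθ)·[k]×²:
    [+0.98004 +0.19171 -0.05267]
    [-0.19150 +0.83905 -0.50923]
    [-0.05343 +0.50915 +0.85902]
t = (-0.2142, -0.0958, 0.9594) m
M0: Pc = R·M0+t = (-0.28830, +0.00107, +1.01228); u = 530.9·(-0.28830)/1.01228 + 320.3 = 169.0975, v = 626.4·(+0.00107)/1.01228 + 253.8 = 254.4636
M1: Pc = R·M1+t = (-0.10406, -0.03493, +1.00224); u = 530.9·(-0.10406)/1.00224 + 320.3 = 265.1803, v = 626.4·(-0.03493)/1.00224 + 253.8 = 231.9684
M2: Pc = R·M2+t = (-0.14010, -0.19267, +0.90652); u = 530.9·(-0.14010)/0.90652 + 320.3 = 238.2520, v = 626.4·(-0.19267)/0.90652 + 253.8 = 120.6641
M3: Pc = R·M3+t = (-0.32434, -0.15667, +0.91656); u = 530.9·(-0.32434)/0.91656 + 320.3 = 132.4300, v = 626.4·(-0.15667)/0.91656 + 253.8 = 146.7284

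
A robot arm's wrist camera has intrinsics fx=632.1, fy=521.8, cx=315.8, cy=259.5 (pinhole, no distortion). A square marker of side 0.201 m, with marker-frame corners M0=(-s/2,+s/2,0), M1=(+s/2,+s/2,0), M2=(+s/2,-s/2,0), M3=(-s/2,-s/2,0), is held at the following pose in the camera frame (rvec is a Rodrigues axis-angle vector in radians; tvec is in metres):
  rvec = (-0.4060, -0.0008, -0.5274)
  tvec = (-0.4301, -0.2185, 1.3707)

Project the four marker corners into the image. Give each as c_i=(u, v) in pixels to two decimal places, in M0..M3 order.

c0=(92.13, 223.87) c1=(177.51, 186.24) c2=(141.06, 132.00) c3=(59.76, 166.80)

Intrinsics K: fx=632.1, fy=521.8, cx=315.8, cy=259.5
Marker side s = 0.201 m; corners in marker frame (Z=0):
  M0 = (-0.1005, +0.1005, 0)
  M1 = (+0.1005, +0.1005, 0)
  M2 = (+0.1005, -0.1005, 0)
  M3 = (-0.1005, -0.1005, 0)
rvec = (-0.4060, -0.0008, -0.5274), |rvec| = θ = 0.66557 rad = 38.135°
Rodrigues: sinθ=0.61751, 1−cosθ=0.21344; R = I + sinθ·[k]× + (1−cosθ)·[k]×²:
    [+0.86598 +0.48947 +0.10243]
    [-0.48916 +0.78656 +0.37688]
    [+0.10391 -0.37648 +0.92058]
t = (-0.4301, -0.2185, 1.3707) m
M0: Pc = R·M0+t = (-0.46794, -0.09029, +1.32242); u = 632.1·(-0.46794)/1.32242 + 315.8 = 92.1310, v = 521.8·(-0.09029)/1.32242 + 259.5 = 223.8734
M1: Pc = R·M1+t = (-0.29388, -0.18861, +1.34331); u = 632.1·(-0.29388)/1.34331 + 315.8 = 177.5147, v = 521.8·(-0.18861)/1.34331 + 259.5 = 186.2352
M2: Pc = R·M2+t = (-0.39226, -0.34671, +1.41898); u = 632.1·(-0.39226)/1.41898 + 315.8 = 141.0632, v = 521.8·(-0.34671)/1.41898 + 259.5 = 132.0046
M3: Pc = R·M3+t = (-0.56632, -0.24839, +1.39809); u = 632.1·(-0.56632)/1.39809 + 315.8 = 59.7563, v = 521.8·(-0.24839)/1.39809 + 259.5 = 166.7955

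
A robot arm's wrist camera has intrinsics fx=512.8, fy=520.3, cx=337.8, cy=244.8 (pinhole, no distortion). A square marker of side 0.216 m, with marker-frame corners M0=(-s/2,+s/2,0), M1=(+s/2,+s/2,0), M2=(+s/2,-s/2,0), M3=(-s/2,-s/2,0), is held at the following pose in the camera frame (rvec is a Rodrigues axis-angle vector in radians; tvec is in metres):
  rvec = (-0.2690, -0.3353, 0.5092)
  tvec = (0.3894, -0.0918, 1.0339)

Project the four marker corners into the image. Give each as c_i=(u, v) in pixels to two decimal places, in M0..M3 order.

Intrinsics K: fx=512.8, fy=520.3, cx=337.8, cy=244.8
Marker side s = 0.216 m; corners in marker frame (Z=0):
  M0 = (-0.1080, +0.1080, 0)
  M1 = (+0.1080, +0.1080, 0)
  M2 = (+0.1080, -0.1080, 0)
  M3 = (-0.1080, -0.1080, 0)
rvec = (-0.2690, -0.3353, 0.5092), |rvec| = θ = 0.66639 rad = 38.181°
Rodrigues: sinθ=0.61815, 1−cosθ=0.21394; R = I + sinθ·[k]× + (1−cosθ)·[k]×²:
    [+0.82092 -0.42889 -0.37702]
    [+0.51579 +0.84022 +0.16727]
    [+0.24504 -0.33178 +0.91098]
t = (0.3894, -0.0918, 1.0339) m
M0: Pc = R·M0+t = (+0.25442, -0.05676, +0.97160); u = 512.8·(+0.25442)/0.97160 + 337.8 = 472.0800, v = 520.3·(-0.05676)/0.97160 + 244.8 = 214.4037
M1: Pc = R·M1+t = (+0.43174, +0.05465, +1.02453); u = 512.8·(+0.43174)/1.02453 + 337.8 = 553.8949, v = 520.3·(+0.05465)/1.02453 + 244.8 = 272.5535
M2: Pc = R·M2+t = (+0.52438, -0.12684, +1.09620); u = 512.8·(+0.52438)/1.09620 + 337.8 = 583.1043, v = 520.3·(-0.12684)/1.09620 + 244.8 = 184.5973
M3: Pc = R·M3+t = (+0.34706, -0.23825, +1.04327); u = 512.8·(+0.34706)/1.04327 + 337.8 = 508.3913, v = 520.3·(-0.23825)/1.04327 + 244.8 = 125.9797

c0=(472.08, 214.40) c1=(553.89, 272.55) c2=(583.10, 184.60) c3=(508.39, 125.98)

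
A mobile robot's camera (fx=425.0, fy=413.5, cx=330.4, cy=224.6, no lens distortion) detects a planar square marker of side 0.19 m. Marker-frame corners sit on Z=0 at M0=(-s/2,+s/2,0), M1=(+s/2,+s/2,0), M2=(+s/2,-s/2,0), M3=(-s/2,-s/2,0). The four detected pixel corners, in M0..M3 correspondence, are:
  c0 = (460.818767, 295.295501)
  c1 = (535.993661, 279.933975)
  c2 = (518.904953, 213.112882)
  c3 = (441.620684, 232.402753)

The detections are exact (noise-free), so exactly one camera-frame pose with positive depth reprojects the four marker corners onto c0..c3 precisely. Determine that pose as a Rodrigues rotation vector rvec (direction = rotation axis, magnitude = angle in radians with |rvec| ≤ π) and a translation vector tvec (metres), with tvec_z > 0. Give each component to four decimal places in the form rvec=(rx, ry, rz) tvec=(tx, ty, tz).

Intrinsics K: fx=425.0, fy=413.5, cx=330.4, cy=224.6
Marker side s = 0.19 m; corners in marker frame (Z=0):
  M0 = (-0.0950, +0.0950, 0)
  M1 = (+0.0950, +0.0950, 0)
  M2 = (+0.0950, -0.0950, 0)
  M3 = (-0.0950, -0.0950, 0)
Detected image corners:
  c0 = (460.818767, 295.295501) px
  c1 = (535.993661, 279.933975) px
  c2 = (518.904953, 213.112882) px
  c3 = (441.620684, 232.402753) px
Planar DLT: solve 8×8 A·h = b for H (H[2,2]=1):
  H  [+272.33039 +197.54443 +488.56117]
  H  [-158.13547 +394.24164 +256.04446]
  H  [-0.26315 +0.20827 +1.00000]
B = K⁻¹H; ‖b₁‖=0.917185, ‖b₂‖=0.917185; λ = 2/(‖b₁‖+‖b₂‖) = 1.090293, sign → tz>0 ⇒ λ=+1.090293
r₁ = λ·B[:,0] = (+0.92168,-0.26112,-0.28691); r₂ = λ·B[:,1] = (+0.33025,+0.91617,+0.22708)
r₃ = r₁×r₂ = (+0.20356,-0.30404,+0.93066); SVD([r₁ r₂ r₃]) → R = UVᵀ:
  R  [+0.92168 +0.33025 +0.20356]
  R  [-0.26112 +0.91617 -0.30404]
  R  [-0.28691 +0.22708 +0.93066]
t = (+0.40575, +0.08291, +1.09029) m
tr R = 2.768510; θ = arccos((tr R − 1)/2) = 0.485900 rad = 27.840°
axis k = ((R−Rᵀ)₃₂, (R−Rᵀ)₁₃, (R−Rᵀ)₂₁) / (2 sinθ) = (+0.568645, +0.525129, -0.633153)
rvec = θ·k = (+0.276305, +0.255160, -0.307649)

rvec=(0.2763, 0.2552, -0.3076) tvec=(0.4057, 0.0829, 1.0903)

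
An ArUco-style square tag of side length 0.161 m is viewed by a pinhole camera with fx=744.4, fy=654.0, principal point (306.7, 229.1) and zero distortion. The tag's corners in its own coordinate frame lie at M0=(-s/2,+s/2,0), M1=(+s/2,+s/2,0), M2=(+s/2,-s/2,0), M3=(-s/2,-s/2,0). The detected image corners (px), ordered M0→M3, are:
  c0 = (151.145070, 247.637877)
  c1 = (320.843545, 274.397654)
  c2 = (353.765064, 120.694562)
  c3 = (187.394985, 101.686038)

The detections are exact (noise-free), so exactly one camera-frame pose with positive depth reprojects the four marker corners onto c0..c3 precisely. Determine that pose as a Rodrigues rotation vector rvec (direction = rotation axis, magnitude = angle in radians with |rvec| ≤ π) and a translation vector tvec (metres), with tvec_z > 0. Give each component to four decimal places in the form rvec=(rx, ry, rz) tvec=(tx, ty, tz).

rvec=(-0.1433, 0.1895, 0.1764) tvec=(-0.0503, -0.0461, 0.6794)

Intrinsics K: fx=744.4, fy=654.0, cx=306.7, cy=229.1
Marker side s = 0.161 m; corners in marker frame (Z=0):
  M0 = (-0.0805, +0.0805, 0)
  M1 = (+0.0805, +0.0805, 0)
  M2 = (+0.0805, -0.0805, 0)
  M3 = (-0.0805, -0.0805, 0)
Detected image corners:
  c0 = (151.145070, 247.637877) px
  c1 = (320.843545, 274.397654) px
  c2 = (353.765064, 120.694562) px
  c3 = (187.394985, 101.686038) px
Planar DLT: solve 8×8 A·h = b for H (H[2,2]=1):
  H  [+969.24433 -261.51576 +251.55864]
  H  [+87.19412 +895.90498 +184.72784]
  H  [-0.29332 -0.18340 +1.00000]
B = K⁻¹H; ‖b₁‖=1.471872, ‖b₂‖=1.471872; λ = 2/(‖b₁‖+‖b₂‖) = 0.679407, sign → tz>0 ⇒ λ=+0.679407
r₁ = λ·B[:,0] = (+0.96673,+0.16039,-0.19928); r₂ = λ·B[:,1] = (-0.18734,+0.97436,-0.12461)
r₃ = r₁×r₂ = (+0.17419,+0.15779,+0.97199); SVD([r₁ r₂ r₃]) → R = UVᵀ:
  R  [+0.96673 -0.18734 +0.17419]
  R  [+0.16039 +0.97436 +0.15779]
  R  [-0.19928 -0.12461 +0.97199]
t = (-0.05033, -0.04610, +0.67941) m
tr R = 2.913073; θ = arccos((tr R − 1)/2) = 0.295912 rad = 16.955°
axis k = ((R−Rᵀ)₃₂, (R−Rᵀ)₁₃, (R−Rᵀ)₂₁) / (2 sinθ) = (-0.484203, +0.640357, +0.596230)
rvec = θ·k = (-0.143281, +0.189489, +0.176432)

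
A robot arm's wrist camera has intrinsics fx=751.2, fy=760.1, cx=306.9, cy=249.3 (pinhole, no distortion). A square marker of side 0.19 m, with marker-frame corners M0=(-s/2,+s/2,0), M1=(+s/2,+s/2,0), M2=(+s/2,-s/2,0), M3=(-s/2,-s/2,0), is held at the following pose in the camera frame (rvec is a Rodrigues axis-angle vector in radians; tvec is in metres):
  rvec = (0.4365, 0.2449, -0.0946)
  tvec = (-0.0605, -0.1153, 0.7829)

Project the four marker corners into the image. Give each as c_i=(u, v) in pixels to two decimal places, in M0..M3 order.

Intrinsics K: fx=751.2, fy=760.1, cx=306.9, cy=249.3
Marker side s = 0.19 m; corners in marker frame (Z=0):
  M0 = (-0.0950, +0.0950, 0)
  M1 = (+0.0950, +0.0950, 0)
  M2 = (+0.0950, -0.0950, 0)
  M3 = (-0.0950, -0.0950, 0)
rvec = (0.4365, 0.2449, -0.0946), |rvec| = θ = 0.50937 rad = 29.185°
Rodrigues: sinθ=0.48763, 1−cosθ=0.12695; R = I + sinθ·[k]× + (1−cosθ)·[k]×²:
    [+0.96628 +0.14287 +0.21424]
    [-0.03826 +0.90240 -0.42920]
    [-0.25465 +0.40653 +0.87743]
t = (-0.0605, -0.1153, 0.7829) m
M0: Pc = R·M0+t = (-0.13872, -0.02594, +0.84571); u = 751.2·(-0.13872)/0.84571 + 306.9 = 183.6791, v = 760.1·(-0.02594)/0.84571 + 249.3 = 225.9880
M1: Pc = R·M1+t = (+0.04487, -0.03321, +0.79733); u = 751.2·(+0.04487)/0.79733 + 306.9 = 349.1726, v = 760.1·(-0.03321)/0.79733 + 249.3 = 217.6437
M2: Pc = R·M2+t = (+0.01772, -0.20466, +0.72009); u = 751.2·(+0.01772)/0.72009 + 306.9 = 325.3898, v = 760.1·(-0.20466)/0.72009 + 249.3 = 33.2655
M3: Pc = R·M3+t = (-0.16587, -0.19739, +0.76847); u = 751.2·(-0.16587)/0.76847 + 306.9 = 144.7594, v = 760.1·(-0.19739)/0.76847 + 249.3 = 54.0571

c0=(183.68, 225.99) c1=(349.17, 217.64) c2=(325.39, 33.27) c3=(144.76, 54.06)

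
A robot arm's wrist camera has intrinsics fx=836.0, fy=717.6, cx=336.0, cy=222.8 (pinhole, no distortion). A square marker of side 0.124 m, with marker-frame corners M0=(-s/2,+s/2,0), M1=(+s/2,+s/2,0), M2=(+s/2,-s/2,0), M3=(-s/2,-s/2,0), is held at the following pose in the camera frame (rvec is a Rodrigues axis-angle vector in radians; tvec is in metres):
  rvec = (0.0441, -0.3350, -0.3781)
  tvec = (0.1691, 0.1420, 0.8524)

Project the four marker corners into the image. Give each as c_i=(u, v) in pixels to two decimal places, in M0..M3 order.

c0=(472.28, 413.00) c1=(569.56, 367.18) c2=(530.53, 273.80) c3=(429.90, 315.95)

Intrinsics K: fx=836.0, fy=717.6, cx=336.0, cy=222.8
Marker side s = 0.124 m; corners in marker frame (Z=0):
  M0 = (-0.0620, +0.0620, 0)
  M1 = (+0.0620, +0.0620, 0)
  M2 = (+0.0620, -0.0620, 0)
  M3 = (-0.0620, -0.0620, 0)
rvec = (0.0441, -0.3350, -0.3781), |rvec| = θ = 0.50708 rad = 29.054°
Rodrigues: sinθ=0.48563, 1−cosθ=0.12583; R = I + sinθ·[k]× + (1−cosθ)·[k]×²:
    [+0.87512 +0.35487 -0.32899]
    [-0.36933 +0.92909 +0.01975]
    [+0.31267 +0.10422 +0.94413]
t = (0.1691, 0.1420, 0.8524) m
M0: Pc = R·M0+t = (+0.13684, +0.22250, +0.83948); u = 836.0·(+0.13684)/0.83948 + 336.0 = 472.2782, v = 717.6·(+0.22250)/0.83948 + 222.8 = 412.9989
M1: Pc = R·M1+t = (+0.24536, +0.17670, +0.87825); u = 836.0·(+0.24536)/0.87825 + 336.0 = 569.5568, v = 717.6·(+0.17670)/0.87825 + 222.8 = 367.1823
M2: Pc = R·M2+t = (+0.20136, +0.06150, +0.86532); u = 836.0·(+0.20136)/0.86532 + 336.0 = 530.5317, v = 717.6·(+0.06150)/0.86532 + 222.8 = 273.7993
M3: Pc = R·M3+t = (+0.09284, +0.10730, +0.82655); u = 836.0·(+0.09284)/0.82655 + 336.0 = 429.9016, v = 717.6·(+0.10730)/0.82655 + 222.8 = 315.9520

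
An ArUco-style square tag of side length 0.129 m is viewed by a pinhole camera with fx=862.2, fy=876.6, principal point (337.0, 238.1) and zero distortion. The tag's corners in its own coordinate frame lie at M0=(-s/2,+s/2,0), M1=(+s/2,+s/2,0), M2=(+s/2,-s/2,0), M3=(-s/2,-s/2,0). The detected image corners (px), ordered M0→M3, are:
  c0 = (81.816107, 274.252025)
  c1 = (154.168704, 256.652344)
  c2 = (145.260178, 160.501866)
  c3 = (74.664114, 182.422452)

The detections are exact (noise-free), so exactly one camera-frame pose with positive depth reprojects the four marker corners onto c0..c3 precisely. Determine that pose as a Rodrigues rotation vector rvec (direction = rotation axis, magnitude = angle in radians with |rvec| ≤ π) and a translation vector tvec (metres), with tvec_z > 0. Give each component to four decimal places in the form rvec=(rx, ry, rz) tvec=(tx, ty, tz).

rvec=(-0.1382, 0.4879, -0.1697) tvec=(-0.3042, -0.0265, 1.1710)

Intrinsics K: fx=862.2, fy=876.6, cx=337.0, cy=238.1
Marker side s = 0.129 m; corners in marker frame (Z=0):
  M0 = (-0.0645, +0.0645, 0)
  M1 = (+0.0645, +0.0645, 0)
  M2 = (+0.0645, -0.0645, 0)
  M3 = (-0.0645, -0.0645, 0)
Detected image corners:
  c0 = (81.816107, 274.252025) px
  c1 = (154.168704, 256.652344) px
  c2 = (145.260178, 160.501866) px
  c3 = (74.664114, 182.422452) px
Planar DLT: solve 8×8 A·h = b for H (H[2,2]=1):
  H  [+509.85935 +45.32554 +113.04652]
  H  [-237.94137 +696.07366 +218.25839]
  H  [-0.38728 -0.14700 +1.00000]
B = K⁻¹H; ‖b₁‖=0.853962, ‖b₂‖=0.853962; λ = 2/(‖b₁‖+‖b₂‖) = 1.171013, sign → tz>0 ⇒ λ=+1.171013
r₁ = λ·B[:,0] = (+0.86973,-0.19468,-0.45351); r₂ = λ·B[:,1] = (+0.12884,+0.97661,-0.17214)
r₃ = r₁×r₂ = (+0.47641,+0.09128,+0.87447); SVD([r₁ r₂ r₃]) → R = UVᵀ:
  R  [+0.86973 +0.12884 +0.47641]
  R  [-0.19468 +0.97661 +0.09128]
  R  [-0.45351 -0.17214 +0.87447]
t = (-0.30417, -0.02651, +1.17101) m
tr R = 2.720815; θ = arccos((tr R − 1)/2) = 0.534727 rad = 30.638°
axis k = ((R−Rᵀ)₃₂, (R−Rᵀ)₁₃, (R−Rᵀ)₂₁) / (2 sinθ) = (-0.258454, +0.912385, -0.317419)
rvec = θ·k = (-0.138202, +0.487877, -0.169732)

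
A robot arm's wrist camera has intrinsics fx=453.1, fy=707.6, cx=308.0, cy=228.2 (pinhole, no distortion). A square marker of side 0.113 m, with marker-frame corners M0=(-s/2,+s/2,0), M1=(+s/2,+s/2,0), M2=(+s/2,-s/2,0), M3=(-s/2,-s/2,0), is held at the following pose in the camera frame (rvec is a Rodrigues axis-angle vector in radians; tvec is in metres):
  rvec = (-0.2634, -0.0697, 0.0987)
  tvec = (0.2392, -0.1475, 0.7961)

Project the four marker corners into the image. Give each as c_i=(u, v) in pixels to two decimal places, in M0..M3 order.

c0=(411.73, 137.96) c1=(475.70, 149.53) c2=(475.12, 58.05) c3=(413.50, 46.18)

Intrinsics K: fx=453.1, fy=707.6, cx=308.0, cy=228.2
Marker side s = 0.113 m; corners in marker frame (Z=0):
  M0 = (-0.0565, +0.0565, 0)
  M1 = (+0.0565, +0.0565, 0)
  M2 = (+0.0565, -0.0565, 0)
  M3 = (-0.0565, -0.0565, 0)
rvec = (-0.2634, -0.0697, 0.0987), |rvec| = θ = 0.28979 rad = 16.604°
Rodrigues: sinθ=0.28575, 1−cosθ=0.04170; R = I + sinθ·[k]× + (1−cosθ)·[k]×²:
    [+0.99275 -0.08821 -0.08164]
    [+0.10644 +0.96072 +0.25631]
    [+0.05582 -0.26314 +0.96314]
t = (0.2392, -0.1475, 0.7961) m
M0: Pc = R·M0+t = (+0.17813, -0.09923, +0.77808); u = 453.1·(+0.17813)/0.77808 + 308.0 = 411.7283, v = 707.6·(-0.09923)/0.77808 + 228.2 = 137.9552
M1: Pc = R·M1+t = (+0.29031, -0.08721, +0.78439); u = 453.1·(+0.29031)/0.78439 + 308.0 = 475.6954, v = 707.6·(-0.08721)/0.78439 + 228.2 = 149.5311
M2: Pc = R·M2+t = (+0.30027, -0.19577, +0.81412); u = 453.1·(+0.30027)/0.81412 + 308.0 = 475.1179, v = 707.6·(-0.19577)/0.81412 + 228.2 = 58.0480
M3: Pc = R·M3+t = (+0.18809, -0.20779, +0.80781); u = 453.1·(+0.18809)/0.80781 + 308.0 = 413.5009, v = 707.6·(-0.20779)/0.80781 + 228.2 = 46.1838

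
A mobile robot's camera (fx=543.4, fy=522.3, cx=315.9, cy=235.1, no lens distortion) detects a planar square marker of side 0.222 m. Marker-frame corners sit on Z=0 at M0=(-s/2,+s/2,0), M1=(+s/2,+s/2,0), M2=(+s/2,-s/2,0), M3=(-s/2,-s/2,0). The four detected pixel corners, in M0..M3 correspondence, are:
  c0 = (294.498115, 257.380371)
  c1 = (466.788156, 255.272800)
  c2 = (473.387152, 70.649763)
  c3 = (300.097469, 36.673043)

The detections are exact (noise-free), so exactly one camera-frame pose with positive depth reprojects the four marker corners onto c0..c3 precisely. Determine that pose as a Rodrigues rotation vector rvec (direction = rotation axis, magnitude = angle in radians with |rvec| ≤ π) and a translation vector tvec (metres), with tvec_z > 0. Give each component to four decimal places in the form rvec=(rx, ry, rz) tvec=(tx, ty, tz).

Intrinsics K: fx=543.4, fy=522.3, cx=315.9, cy=235.1
Marker side s = 0.222 m; corners in marker frame (Z=0):
  M0 = (-0.1110, +0.1110, 0)
  M1 = (+0.1110, +0.1110, 0)
  M2 = (+0.1110, -0.1110, 0)
  M3 = (-0.1110, -0.1110, 0)
Detected image corners:
  c0 = (294.498115, 257.380371) px
  c1 = (466.788156, 255.272800) px
  c2 = (473.387152, 70.649763) px
  c3 = (300.097469, 36.673043) px
Planar DLT: solve 8×8 A·h = b for H (H[2,2]=1):
  H  [+1084.41332 -6.86954 +391.32474]
  H  [+194.93603 +914.11327 +156.30936]
  H  [+0.79776 +0.05422 +1.00000]
B = K⁻¹H; ‖b₁‖=1.727180, ‖b₂‖=1.727180; λ = 2/(‖b₁‖+‖b₂‖) = 0.578979, sign → tz>0 ⇒ λ=+0.578979
r₁ = λ·B[:,0] = (+0.88690,+0.00818,+0.46189); r₂ = λ·B[:,1] = (-0.02557,+0.99918,+0.03139)
r₃ = r₁×r₂ = (-0.46125,-0.03965,+0.88638); SVD([r₁ r₂ r₃]) → R = UVᵀ:
  R  [+0.88690 -0.02557 -0.46125]
  R  [+0.00818 +0.99918 -0.03965]
  R  [+0.46189 +0.03139 +0.88638]
t = (+0.08036, -0.08734, +0.57898) m
tr R = 2.772466; θ = arccos((tr R − 1)/2) = 0.481647 rad = 27.596°
axis k = ((R−Rᵀ)₃₂, (R−Rᵀ)₁₃, (R−Rᵀ)₂₁) / (2 sinθ) = (+0.076681, -0.996390, +0.036431)
rvec = θ·k = (+0.036933, -0.479908, +0.017547)

rvec=(0.0369, -0.4799, 0.0175) tvec=(0.0804, -0.0873, 0.5790)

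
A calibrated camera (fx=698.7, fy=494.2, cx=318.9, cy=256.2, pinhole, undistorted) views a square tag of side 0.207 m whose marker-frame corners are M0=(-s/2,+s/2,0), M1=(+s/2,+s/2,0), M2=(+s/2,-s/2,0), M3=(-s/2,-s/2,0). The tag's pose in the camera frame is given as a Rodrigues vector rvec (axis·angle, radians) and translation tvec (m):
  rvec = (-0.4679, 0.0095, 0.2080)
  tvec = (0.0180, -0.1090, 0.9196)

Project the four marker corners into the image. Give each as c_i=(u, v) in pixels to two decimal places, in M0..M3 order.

Intrinsics K: fx=698.7, fy=494.2, cx=318.9, cy=256.2
Marker side s = 0.207 m; corners in marker frame (Z=0):
  M0 = (-0.1035, +0.1035, 0)
  M1 = (+0.1035, +0.1035, 0)
  M2 = (+0.1035, -0.1035, 0)
  M3 = (-0.1035, -0.1035, 0)
rvec = (-0.4679, 0.0095, 0.2080), |rvec| = θ = 0.51214 rad = 29.343°
Rodrigues: sinθ=0.49004, 1−cosθ=0.12830; R = I + sinθ·[k]× + (1−cosθ)·[k]×²:
    [+0.97879 -0.20120 -0.03852]
    [+0.19685 +0.87174 +0.44868]
    [-0.05670 -0.44675 +0.89286]
t = (0.0180, -0.1090, 0.9196) m
M0: Pc = R·M0+t = (-0.10413, -0.03915, +0.87923); u = 698.7·(-0.10413)/0.87923 + 318.9 = 236.1513, v = 494.2·(-0.03915)/0.87923 + 256.2 = 234.1952
M1: Pc = R·M1+t = (+0.09848, +0.00160, +0.86749); u = 698.7·(+0.09848)/0.86749 + 318.9 = 398.2188, v = 494.2·(+0.00160)/0.86749 + 256.2 = 257.1113
M2: Pc = R·M2+t = (+0.14013, -0.17885, +0.95997); u = 698.7·(+0.14013)/0.95997 + 318.9 = 420.8910, v = 494.2·(-0.17885)/0.95997 + 256.2 = 164.1260
M3: Pc = R·M3+t = (-0.06248, -0.21960, +0.97171); u = 698.7·(-0.06248)/0.97171 + 318.9 = 273.9735, v = 494.2·(-0.21960)/0.97171 + 256.2 = 144.5139

c0=(236.15, 234.20) c1=(398.22, 257.11) c2=(420.89, 164.13) c3=(273.97, 144.51)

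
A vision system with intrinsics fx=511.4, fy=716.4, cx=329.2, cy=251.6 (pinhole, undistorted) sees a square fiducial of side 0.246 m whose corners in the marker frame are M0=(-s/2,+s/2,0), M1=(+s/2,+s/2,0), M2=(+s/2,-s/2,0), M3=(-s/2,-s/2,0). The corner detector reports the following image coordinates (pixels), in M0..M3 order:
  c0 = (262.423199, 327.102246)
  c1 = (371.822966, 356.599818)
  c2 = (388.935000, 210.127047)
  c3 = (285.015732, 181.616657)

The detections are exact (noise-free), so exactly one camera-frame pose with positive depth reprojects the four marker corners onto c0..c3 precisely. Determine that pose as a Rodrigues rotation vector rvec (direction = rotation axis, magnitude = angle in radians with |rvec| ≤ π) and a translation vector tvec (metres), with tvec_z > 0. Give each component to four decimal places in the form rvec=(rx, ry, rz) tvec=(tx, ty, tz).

rvec=(-0.2392, -0.0387, 0.1893) tvec=(-0.0041, 0.0250, 1.1585)

Intrinsics K: fx=511.4, fy=716.4, cx=329.2, cy=251.6
Marker side s = 0.246 m; corners in marker frame (Z=0):
  M0 = (-0.1230, +0.1230, 0)
  M1 = (+0.1230, +0.1230, 0)
  M2 = (+0.1230, -0.1230, 0)
  M3 = (-0.1230, -0.1230, 0)
Detected image corners:
  c0 = (262.423199, 327.102246) px
  c1 = (371.822966, 356.599818) px
  c2 = (388.935000, 210.127047) px
  c3 = (285.015732, 181.616657) px
Planar DLT: solve 8×8 A·h = b for H (H[2,2]=1):
  H  [+437.71128 -148.17161 +327.38980]
  H  [+121.48401 +537.93246 +267.03290]
  H  [+0.01351 -0.20636 +1.00000]
B = K⁻¹H; ‖b₁‖=0.863202, ‖b₂‖=0.863202; λ = 2/(‖b₁‖+‖b₂‖) = 1.158478, sign → tz>0 ⇒ λ=+1.158478
r₁ = λ·B[:,0] = (+0.98147,+0.19095,+0.01565); r₂ = λ·B[:,1] = (-0.18176,+0.95384,-0.23906)
r₃ = r₁×r₂ = (-0.06058,+0.23179,+0.97088); SVD([r₁ r₂ r₃]) → R = UVᵀ:
  R  [+0.98147 -0.18176 -0.06058]
  R  [+0.19095 +0.95384 +0.23179]
  R  [+0.01565 -0.23906 +0.97088]
t = (-0.00410, +0.02496, +1.15848) m
tr R = 2.906192; θ = arccos((tr R − 1)/2) = 0.307490 rad = 17.618°
axis k = ((R−Rᵀ)₃₂, (R−Rᵀ)₁₃, (R−Rᵀ)₂₁) / (2 sinθ) = (-0.777838, -0.125933, +0.615719)
rvec = θ·k = (-0.239178, -0.038723, +0.189328)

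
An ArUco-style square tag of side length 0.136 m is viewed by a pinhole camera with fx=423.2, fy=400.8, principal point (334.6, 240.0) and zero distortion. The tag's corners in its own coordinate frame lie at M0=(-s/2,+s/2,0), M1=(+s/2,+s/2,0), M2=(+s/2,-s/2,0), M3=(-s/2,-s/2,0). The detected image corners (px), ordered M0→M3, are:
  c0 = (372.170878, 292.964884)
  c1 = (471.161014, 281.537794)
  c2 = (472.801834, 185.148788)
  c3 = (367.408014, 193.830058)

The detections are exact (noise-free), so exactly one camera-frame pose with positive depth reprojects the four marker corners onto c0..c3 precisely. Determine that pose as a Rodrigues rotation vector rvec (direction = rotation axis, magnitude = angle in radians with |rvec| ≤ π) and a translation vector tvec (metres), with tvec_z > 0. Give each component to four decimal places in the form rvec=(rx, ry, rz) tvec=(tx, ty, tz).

Intrinsics K: fx=423.2, fy=400.8, cx=334.6, cy=240.0
Marker side s = 0.136 m; corners in marker frame (Z=0):
  M0 = (-0.0680, +0.0680, 0)
  M1 = (+0.0680, +0.0680, 0)
  M2 = (+0.0680, -0.0680, 0)
  M3 = (-0.0680, -0.0680, 0)
Detected image corners:
  c0 = (372.170878, 292.964884) px
  c1 = (471.161014, 281.537794) px
  c2 = (472.801834, 185.148788) px
  c3 = (367.408014, 193.830058) px
Planar DLT: solve 8×8 A·h = b for H (H[2,2]=1):
  H  [+857.37820 +203.36931 +421.79051]
  H  [-13.81251 +827.57191 +239.80237]
  H  [+0.25351 +0.45689 +1.00000]
B = K⁻¹H; ‖b₁‖=1.852413, ‖b₂‖=1.852413; λ = 2/(‖b₁‖+‖b₂‖) = 0.539836, sign → tz>0 ⇒ λ=+0.539836
r₁ = λ·B[:,0] = (+0.98547,-0.10055,+0.13685); r₂ = λ·B[:,1] = (+0.06441,+0.96696,+0.24664)
r₃ = r₁×r₂ = (-0.15713,-0.23425,+0.95939); SVD([r₁ r₂ r₃]) → R = UVᵀ:
  R  [+0.98547 +0.06441 -0.15713]
  R  [-0.10055 +0.96696 -0.23425]
  R  [+0.13685 +0.24664 +0.95939]
t = (+0.11122, -0.00027, +0.53984) m
tr R = 2.911832; θ = arccos((tr R − 1)/2) = 0.298032 rad = 17.076°
axis k = ((R−Rᵀ)₃₂, (R−Rᵀ)₁₃, (R−Rᵀ)₂₁) / (2 sinθ) = (+0.818846, -0.500589, -0.280895)
rvec = θ·k = (+0.244042, -0.149192, -0.083716)

rvec=(0.2440, -0.1492, -0.0837) tvec=(0.1112, -0.0003, 0.5398)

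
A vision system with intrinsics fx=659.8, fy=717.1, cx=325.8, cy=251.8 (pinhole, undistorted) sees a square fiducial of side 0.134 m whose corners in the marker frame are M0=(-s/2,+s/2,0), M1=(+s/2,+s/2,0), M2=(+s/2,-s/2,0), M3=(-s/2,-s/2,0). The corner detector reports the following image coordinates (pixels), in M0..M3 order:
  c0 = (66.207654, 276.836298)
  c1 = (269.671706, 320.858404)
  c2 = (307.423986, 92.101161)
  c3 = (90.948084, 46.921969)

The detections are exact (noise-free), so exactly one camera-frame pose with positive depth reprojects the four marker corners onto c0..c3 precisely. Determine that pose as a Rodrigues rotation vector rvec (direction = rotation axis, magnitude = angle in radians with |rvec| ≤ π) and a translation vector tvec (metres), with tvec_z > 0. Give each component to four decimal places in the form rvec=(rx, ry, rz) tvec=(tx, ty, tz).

Intrinsics K: fx=659.8, fy=717.1, cx=325.8, cy=251.8
Marker side s = 0.134 m; corners in marker frame (Z=0):
  M0 = (-0.0670, +0.0670, 0)
  M1 = (+0.0670, +0.0670, 0)
  M2 = (+0.0670, -0.0670, 0)
  M3 = (-0.0670, -0.0670, 0)
Detected image corners:
  c0 = (66.207654, 276.836298) px
  c1 = (269.671706, 320.858404) px
  c2 = (307.423986, 92.101161) px
  c3 = (90.948084, 46.921969) px
Planar DLT: solve 8×8 A·h = b for H (H[2,2]=1):
  H  [+1556.13244 -149.51353 +182.72925]
  H  [+323.34983 +1795.25920 +187.59842]
  H  [-0.05082 +0.45490 +1.00000]
B = K⁻¹H; ‖b₁‖=2.429770, ‖b₂‖=2.429770; λ = 2/(‖b₁‖+‖b₂‖) = 0.411562, sign → tz>0 ⇒ λ=+0.411562
r₁ = λ·B[:,0] = (+0.98099,+0.19292,-0.02091); r₂ = λ·B[:,1] = (-0.18571,+0.96460,+0.18722)
r₃ = r₁×r₂ = (+0.05629,-0.17978,+0.98210); SVD([r₁ r₂ r₃]) → R = UVᵀ:
  R  [+0.98099 -0.18571 +0.05629]
  R  [+0.19292 +0.96460 -0.17978]
  R  [-0.02091 +0.18722 +0.98210]
t = (-0.08924, -0.03685, +0.41156) m
tr R = 2.927691; θ = arccos((tr R − 1)/2) = 0.269721 rad = 15.454°
axis k = ((R−Rᵀ)₃₂, (R−Rᵀ)₁₃, (R−Rᵀ)₂₁) / (2 sinθ) = (+0.688647, +0.144873, +0.710477)
rvec = θ·k = (+0.185742, +0.039075, +0.191630)

rvec=(0.1857, 0.0391, 0.1916) tvec=(-0.0892, -0.0368, 0.4116)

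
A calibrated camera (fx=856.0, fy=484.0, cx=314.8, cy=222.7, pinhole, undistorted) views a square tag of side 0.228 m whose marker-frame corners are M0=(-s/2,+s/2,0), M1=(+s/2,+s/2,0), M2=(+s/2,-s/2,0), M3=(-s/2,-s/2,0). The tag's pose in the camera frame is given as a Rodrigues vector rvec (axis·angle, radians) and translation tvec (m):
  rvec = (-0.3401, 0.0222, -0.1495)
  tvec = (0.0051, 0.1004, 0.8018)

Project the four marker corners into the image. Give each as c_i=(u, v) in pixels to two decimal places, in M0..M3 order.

c0=(212.32, 364.54) c1=(464.96, 342.76) c2=(418.29, 209.51) c3=(188.52, 229.19)

Intrinsics K: fx=856.0, fy=484.0, cx=314.8, cy=222.7
Marker side s = 0.228 m; corners in marker frame (Z=0):
  M0 = (-0.1140, +0.1140, 0)
  M1 = (+0.1140, +0.1140, 0)
  M2 = (+0.1140, -0.1140, 0)
  M3 = (-0.1140, -0.1140, 0)
rvec = (-0.3401, 0.0222, -0.1495), |rvec| = θ = 0.37217 rad = 21.324°
Rodrigues: sinθ=0.36364, 1−cosθ=0.06846; R = I + sinθ·[k]× + (1−cosθ)·[k]×²:
    [+0.98871 +0.14234 +0.04682]
    [-0.14980 +0.93178 +0.33066]
    [+0.00344 -0.33394 +0.94259]
t = (0.0051, 0.1004, 0.8018) m
M0: Pc = R·M0+t = (-0.09139, +0.22370, +0.76334); u = 856.0·(-0.09139)/0.76334 + 314.8 = 212.3206, v = 484.0·(+0.22370)/0.76334 + 222.7 = 364.5392
M1: Pc = R·M1+t = (+0.13404, +0.18955, +0.76412); u = 856.0·(+0.13404)/0.76412 + 314.8 = 464.9566, v = 484.0·(+0.18955)/0.76412 + 222.7 = 342.7594
M2: Pc = R·M2+t = (+0.10159, -0.02290, +0.84026); u = 856.0·(+0.10159)/0.84026 + 314.8 = 418.2888, v = 484.0·(-0.02290)/0.84026 + 222.7 = 209.5087
M3: Pc = R·M3+t = (-0.12384, +0.01125, +0.83948); u = 856.0·(-0.12384)/0.83948 + 314.8 = 188.5228, v = 484.0·(+0.01125)/0.83948 + 222.7 = 229.1887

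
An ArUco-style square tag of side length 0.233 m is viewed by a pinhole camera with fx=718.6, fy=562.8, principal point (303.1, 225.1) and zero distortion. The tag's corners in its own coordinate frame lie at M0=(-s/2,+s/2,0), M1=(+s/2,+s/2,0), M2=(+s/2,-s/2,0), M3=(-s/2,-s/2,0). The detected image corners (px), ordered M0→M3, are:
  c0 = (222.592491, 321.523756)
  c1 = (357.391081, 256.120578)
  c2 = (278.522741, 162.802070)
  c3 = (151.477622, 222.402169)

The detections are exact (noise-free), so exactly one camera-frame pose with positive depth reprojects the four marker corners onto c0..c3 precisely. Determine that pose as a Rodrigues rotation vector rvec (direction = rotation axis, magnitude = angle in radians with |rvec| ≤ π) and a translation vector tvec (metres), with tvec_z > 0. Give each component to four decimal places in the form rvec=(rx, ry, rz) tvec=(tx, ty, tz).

rvec=(-0.3404, 0.0175, -0.5552) tvec=(-0.0784, 0.0267, 1.0963)

Intrinsics K: fx=718.6, fy=562.8, cx=303.1, cy=225.1
Marker side s = 0.233 m; corners in marker frame (Z=0):
  M0 = (-0.1165, +0.1165, 0)
  M1 = (+0.1165, +0.1165, 0)
  M2 = (+0.1165, -0.1165, 0)
  M3 = (-0.1165, -0.1165, 0)
Detected image corners:
  c0 = (222.592491, 321.523756) px
  c1 = (357.391081, 256.120578) px
  c2 = (278.522741, 162.802070) px
  c3 = (151.477622, 222.402169) px
Planar DLT: solve 8×8 A·h = b for H (H[2,2]=1):
  H  [+578.57851 +247.92621 +251.73577]
  H  [-251.37626 +342.26013 +238.81948]
  H  [+0.06832 -0.29331 +1.00000]
B = K⁻¹H; ‖b₁‖=0.912147, ‖b₂‖=0.912147; λ = 2/(‖b₁‖+‖b₂‖) = 1.096315, sign → tz>0 ⇒ λ=+1.096315
r₁ = λ·B[:,0] = (+0.85110,-0.51963,+0.07490); r₂ = λ·B[:,1] = (+0.51387,+0.79532,-0.32156)
r₃ = r₁×r₂ = (+0.10752,+0.31217,+0.94392); SVD([r₁ r₂ r₃]) → R = UVᵀ:
  R  [+0.85110 +0.51387 +0.10752]
  R  [-0.51963 +0.79532 +0.31217]
  R  [+0.07490 -0.32156 +0.94392]
t = (-0.07836, +0.02673, +1.09632) m
tr R = 2.590347; θ = arccos((tr R − 1)/2) = 0.651502 rad = 37.328°
axis k = ((R−Rᵀ)₃₂, (R−Rᵀ)₁₃, (R−Rᵀ)₂₁) / (2 sinθ) = (-0.522544, +0.026896, -0.852188)
rvec = θ·k = (-0.340439, +0.017523, -0.555203)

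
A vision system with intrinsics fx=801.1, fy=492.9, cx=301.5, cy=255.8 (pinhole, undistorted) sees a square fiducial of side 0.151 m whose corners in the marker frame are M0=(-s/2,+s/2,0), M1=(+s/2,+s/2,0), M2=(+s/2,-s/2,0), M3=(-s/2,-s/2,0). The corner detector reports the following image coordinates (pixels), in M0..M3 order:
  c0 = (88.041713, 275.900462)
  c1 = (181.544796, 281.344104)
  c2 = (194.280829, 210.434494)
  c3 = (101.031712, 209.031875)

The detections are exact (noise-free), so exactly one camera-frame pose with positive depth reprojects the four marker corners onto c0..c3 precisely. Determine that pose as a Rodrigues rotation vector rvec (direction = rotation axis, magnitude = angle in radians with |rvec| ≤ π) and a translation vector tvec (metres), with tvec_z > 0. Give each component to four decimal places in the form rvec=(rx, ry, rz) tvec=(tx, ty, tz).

rvec=(-0.0960, 0.4219, 0.0814) tvec=(-0.2160, -0.0258, 1.0710)

Intrinsics K: fx=801.1, fy=492.9, cx=301.5, cy=255.8
Marker side s = 0.151 m; corners in marker frame (Z=0):
  M0 = (-0.0755, +0.0755, 0)
  M1 = (+0.0755, +0.0755, 0)
  M2 = (+0.0755, -0.0755, 0)
  M3 = (-0.0755, -0.0755, 0)
Detected image corners:
  c0 = (88.041713, 275.900462) px
  c1 = (181.544796, 281.344104) px
  c2 = (194.280829, 210.434494) px
  c3 = (101.031712, 209.031875) px
Planar DLT: solve 8×8 A·h = b for H (H[2,2]=1):
  H  [+564.01639 -95.24261 +139.90234]
  H  [-71.39720 +438.48387 +243.94325]
  H  [-0.38495 -0.07104 +1.00000]
B = K⁻¹H; ‖b₁‖=0.933746, ‖b₂‖=0.933746; λ = 2/(‖b₁‖+‖b₂‖) = 1.070955, sign → tz>0 ⇒ λ=+1.070955
r₁ = λ·B[:,0] = (+0.90917,+0.05882,-0.41226); r₂ = λ·B[:,1] = (-0.09869,+0.99221,-0.07608)
r₃ = r₁×r₂ = (+0.40457,+0.10986,+0.90788); SVD([r₁ r₂ r₃]) → R = UVᵀ:
  R  [+0.90917 -0.09869 +0.40457]
  R  [+0.05882 +0.99221 +0.10986]
  R  [-0.41226 -0.07608 +0.90788]
t = (-0.21603, -0.02576, +1.07096) m
tr R = 2.809255; θ = arccos((tr R − 1)/2) = 0.440291 rad = 25.227°
axis k = ((R−Rᵀ)₃₂, (R−Rᵀ)₁₃, (R−Rᵀ)₂₁) / (2 sinθ) = (-0.218133, +0.958265, +0.184786)
rvec = θ·k = (-0.096042, +0.421916, +0.081360)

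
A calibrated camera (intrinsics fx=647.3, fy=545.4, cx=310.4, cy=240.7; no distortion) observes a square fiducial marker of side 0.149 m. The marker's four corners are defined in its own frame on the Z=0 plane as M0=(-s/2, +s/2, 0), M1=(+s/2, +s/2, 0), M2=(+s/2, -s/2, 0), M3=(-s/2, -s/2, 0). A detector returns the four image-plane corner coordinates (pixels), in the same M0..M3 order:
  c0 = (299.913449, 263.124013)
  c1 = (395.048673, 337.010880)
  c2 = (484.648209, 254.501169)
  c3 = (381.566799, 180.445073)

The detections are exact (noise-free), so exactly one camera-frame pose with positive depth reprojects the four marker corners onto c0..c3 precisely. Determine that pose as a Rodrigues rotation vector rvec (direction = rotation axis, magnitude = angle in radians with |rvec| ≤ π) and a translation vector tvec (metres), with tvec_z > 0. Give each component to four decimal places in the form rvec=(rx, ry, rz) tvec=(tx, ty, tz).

rvec=(0.1504, 0.2697, 0.7082) tvec=(0.0880, 0.0245, 0.7312)

Intrinsics K: fx=647.3, fy=545.4, cx=310.4, cy=240.7
Marker side s = 0.149 m; corners in marker frame (Z=0):
  M0 = (-0.0745, +0.0745, 0)
  M1 = (+0.0745, +0.0745, 0)
  M2 = (+0.0745, -0.0745, 0)
  M3 = (-0.0745, -0.0745, 0)
Detected image corners:
  c0 = (299.913449, 263.124013) px
  c1 = (395.048673, 337.010880) px
  c2 = (484.648209, 254.501169) px
  c3 = (381.566799, 180.445073) px
Planar DLT: solve 8×8 A·h = b for H (H[2,2]=1):
  H  [+561.52589 -453.13412 +388.33090]
  H  [+428.13970 +634.57049 +258.99696]
  H  [-0.26394 +0.31006 +1.00000]
B = K⁻¹H; ‖b₁‖=1.367659, ‖b₂‖=1.367659; λ = 2/(‖b₁‖+‖b₂‖) = 0.731176, sign → tz>0 ⇒ λ=+0.731176
r₁ = λ·B[:,0] = (+0.72683,+0.65915,-0.19299); r₂ = λ·B[:,1] = (-0.62057,+0.75067,+0.22671)
r₃ = r₁×r₂ = (+0.29430,-0.04502,+0.95465); SVD([r₁ r₂ r₃]) → R = UVᵀ:
  R  [+0.72683 -0.62057 +0.29430]
  R  [+0.65915 +0.75067 -0.04502]
  R  [-0.19299 +0.22671 +0.95465]
t = (+0.08803, +0.02453, +0.73118) m
tr R = 2.432149; θ = arccos((tr R − 1)/2) = 0.772634 rad = 44.269°
axis k = ((R−Rᵀ)₃₂, (R−Rᵀ)₁₃, (R−Rᵀ)₂₁) / (2 sinθ) = (+0.194642, +0.349051, +0.916667)
rvec = θ·k = (+0.150387, +0.269689, +0.708248)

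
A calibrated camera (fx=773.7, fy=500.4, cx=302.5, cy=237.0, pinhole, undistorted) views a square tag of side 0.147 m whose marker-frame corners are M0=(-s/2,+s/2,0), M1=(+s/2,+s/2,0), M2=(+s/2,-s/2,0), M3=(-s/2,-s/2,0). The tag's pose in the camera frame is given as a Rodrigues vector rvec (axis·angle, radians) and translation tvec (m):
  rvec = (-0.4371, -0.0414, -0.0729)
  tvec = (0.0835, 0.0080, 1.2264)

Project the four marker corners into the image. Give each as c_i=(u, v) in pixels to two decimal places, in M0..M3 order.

c0=(312.95, 270.15) c1=(407.37, 266.15) c2=(395.06, 212.04) c3=(305.23, 215.49)

Intrinsics K: fx=773.7, fy=500.4, cx=302.5, cy=237.0
Marker side s = 0.147 m; corners in marker frame (Z=0):
  M0 = (-0.0735, +0.0735, 0)
  M1 = (+0.0735, +0.0735, 0)
  M2 = (+0.0735, -0.0735, 0)
  M3 = (-0.0735, -0.0735, 0)
rvec = (-0.4371, -0.0414, -0.0729), |rvec| = θ = 0.44507 rad = 25.500°
Rodrigues: sinθ=0.43052, 1−cosθ=0.09742; R = I + sinθ·[k]× + (1−cosθ)·[k]×²:
    [+0.99654 +0.07942 -0.02438]
    [-0.06162 +0.90342 +0.42430]
    [+0.05572 -0.42133 +0.90520]
t = (0.0835, 0.0080, 1.2264) m
M0: Pc = R·M0+t = (+0.01609, +0.07893, +1.19134); u = 773.7·(+0.01609)/1.19134 + 302.5 = 312.9502, v = 500.4·(+0.07893)/1.19134 + 237.0 = 270.1534
M1: Pc = R·M1+t = (+0.16258, +0.06987, +1.19953); u = 773.7·(+0.16258)/1.19953 + 302.5 = 407.3667, v = 500.4·(+0.06987)/1.19953 + 237.0 = 266.1484
M2: Pc = R·M2+t = (+0.15091, -0.06293, +1.26146); u = 773.7·(+0.15091)/1.26146 + 302.5 = 395.0577, v = 500.4·(-0.06293)/1.26146 + 237.0 = 212.0365
M3: Pc = R·M3+t = (+0.00442, -0.05387, +1.25327); u = 773.7·(+0.00442)/1.25327 + 302.5 = 305.2268, v = 500.4·(-0.05387)/1.25327 + 237.0 = 215.4899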